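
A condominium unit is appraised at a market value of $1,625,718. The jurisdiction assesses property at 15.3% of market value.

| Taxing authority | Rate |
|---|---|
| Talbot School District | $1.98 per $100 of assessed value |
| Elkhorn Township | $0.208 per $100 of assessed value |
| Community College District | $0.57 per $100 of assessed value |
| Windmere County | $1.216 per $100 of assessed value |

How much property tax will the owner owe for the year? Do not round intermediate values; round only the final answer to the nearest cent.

$9,884.72

Assessed value = $1,625,718 × 0.153 = $248,734.854
Talbot School District: $248,734.854 × 0.0198 = $4,924.9501092
Elkhorn Township: $248,734.854 × 0.00208 = $517.36849632
Community College District: $248,734.854 × 0.0057 = $1,417.7886678
Windmere County: $248,734.854 × 0.01216 = $3,024.61582464
Total = $4,924.9501092 + $517.36849632 + $1,417.7886678 + $3,024.61582464 = $9,884.72309796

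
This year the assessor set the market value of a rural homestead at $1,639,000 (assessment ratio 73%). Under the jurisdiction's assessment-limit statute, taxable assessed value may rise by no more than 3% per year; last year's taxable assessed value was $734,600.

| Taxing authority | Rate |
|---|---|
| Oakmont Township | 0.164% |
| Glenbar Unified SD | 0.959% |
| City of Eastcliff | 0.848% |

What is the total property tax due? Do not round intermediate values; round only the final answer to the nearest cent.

$14,913.33

Uncapped assessed value = $1,639,000 × 0.73 = $1,196,470
Cap limit = $734,600 × 1.03 = $756,638
Taxable assessed value = min($1,196,470, $756,638) = $756,638 (cap binds)
Oakmont Township: $756,638 × 0.00164 = $1,240.88632
Glenbar Unified SD: $756,638 × 0.00959 = $7,256.15842
City of Eastcliff: $756,638 × 0.00848 = $6,416.29024
Total = $14,913.33498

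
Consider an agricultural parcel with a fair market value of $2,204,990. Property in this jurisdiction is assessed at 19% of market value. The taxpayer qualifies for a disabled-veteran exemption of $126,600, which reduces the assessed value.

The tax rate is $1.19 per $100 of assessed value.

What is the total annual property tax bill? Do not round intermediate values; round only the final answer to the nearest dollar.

Assessed value = $2,204,990 × 0.19 = $418,948.1
Taxable value = $418,948.1 − $126,600 = $292,348.1
Tax = $292,348.1 × 0.0119 = $3,478.94239

$3,479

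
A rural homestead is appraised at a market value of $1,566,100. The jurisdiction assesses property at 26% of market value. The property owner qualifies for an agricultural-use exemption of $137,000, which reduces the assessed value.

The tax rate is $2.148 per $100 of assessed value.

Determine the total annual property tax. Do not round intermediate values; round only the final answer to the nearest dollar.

$5,804

Assessed value = $1,566,100 × 0.26 = $407,186
Taxable value = $407,186 − $137,000 = $270,186
Tax = $270,186 × 0.02148 = $5,803.59528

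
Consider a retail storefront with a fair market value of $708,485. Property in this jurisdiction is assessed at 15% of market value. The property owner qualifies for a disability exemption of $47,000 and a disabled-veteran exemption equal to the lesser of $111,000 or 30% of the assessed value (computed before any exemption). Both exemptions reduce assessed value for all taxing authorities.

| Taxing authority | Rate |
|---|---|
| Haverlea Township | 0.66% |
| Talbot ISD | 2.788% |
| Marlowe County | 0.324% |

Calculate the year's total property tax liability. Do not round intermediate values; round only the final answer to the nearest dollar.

$1,033

Assessed value = $708,485 × 0.15 = $106,272.75
Disabled-veteran exemption = min($111,000, 30% × $106,272.75) = min($111,000, $31,881.825) = $31,881.825 (percentage binds)
Taxable value = $106,272.75 − $47,000 − $31,881.825 = $27,390.925
Haverlea Township: $27,390.925 × 0.0066 = $180.780105
Talbot ISD: $27,390.925 × 0.02788 = $763.658989
Marlowe County: $27,390.925 × 0.00324 = $88.746597
Total = $1,033.185691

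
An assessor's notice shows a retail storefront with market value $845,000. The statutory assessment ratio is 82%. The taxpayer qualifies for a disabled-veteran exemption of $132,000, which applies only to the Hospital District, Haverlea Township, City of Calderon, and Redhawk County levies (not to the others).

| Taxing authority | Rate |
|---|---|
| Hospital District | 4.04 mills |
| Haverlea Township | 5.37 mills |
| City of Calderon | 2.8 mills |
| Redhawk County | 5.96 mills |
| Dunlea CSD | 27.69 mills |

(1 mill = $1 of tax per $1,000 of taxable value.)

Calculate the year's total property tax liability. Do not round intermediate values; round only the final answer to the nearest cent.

$29,377.95

Assessed value = $845,000 × 0.82 = $692,900
Hospital District: ($692,900 − $132,000) × 0.00404 = $560,900 × 0.00404 = $2,266.036
Haverlea Township: ($692,900 − $132,000) × 0.00537 = $560,900 × 0.00537 = $3,012.033
City of Calderon: ($692,900 − $132,000) × 0.0028 = $560,900 × 0.0028 = $1,570.52
Redhawk County: ($692,900 − $132,000) × 0.00596 = $560,900 × 0.00596 = $3,342.964
Dunlea CSD: $692,900 × 0.02769 = $19,186.401
Total = $29,377.954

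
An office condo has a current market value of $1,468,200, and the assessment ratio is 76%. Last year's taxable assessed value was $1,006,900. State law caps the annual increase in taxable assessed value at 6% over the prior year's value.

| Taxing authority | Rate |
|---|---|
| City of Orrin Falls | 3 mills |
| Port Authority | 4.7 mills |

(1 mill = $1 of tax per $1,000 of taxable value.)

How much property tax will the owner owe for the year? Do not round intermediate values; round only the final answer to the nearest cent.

$8,218.32

Uncapped assessed value = $1,468,200 × 0.76 = $1,115,832
Cap limit = $1,006,900 × 1.06 = $1,067,314
Taxable assessed value = min($1,115,832, $1,067,314) = $1,067,314 (cap binds)
City of Orrin Falls: $1,067,314 × 0.003 = $3,201.942
Port Authority: $1,067,314 × 0.0047 = $5,016.3758
Total = $8,218.3178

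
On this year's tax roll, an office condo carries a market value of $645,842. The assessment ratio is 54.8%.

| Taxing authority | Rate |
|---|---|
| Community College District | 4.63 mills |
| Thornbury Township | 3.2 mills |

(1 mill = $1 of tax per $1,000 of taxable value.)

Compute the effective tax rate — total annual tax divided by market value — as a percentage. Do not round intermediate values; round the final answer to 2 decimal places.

0.43%

Assessed value = $645,842 × 0.548 = $353,921.416
Community College District: $353,921.416 × 0.00463 = $1,638.65615608
Thornbury Township: $353,921.416 × 0.0032 = $1,132.5485312
Total tax = $2,771.20468728
Effective rate = $2,771.20468728 ÷ $645,842 = 0.43% of market value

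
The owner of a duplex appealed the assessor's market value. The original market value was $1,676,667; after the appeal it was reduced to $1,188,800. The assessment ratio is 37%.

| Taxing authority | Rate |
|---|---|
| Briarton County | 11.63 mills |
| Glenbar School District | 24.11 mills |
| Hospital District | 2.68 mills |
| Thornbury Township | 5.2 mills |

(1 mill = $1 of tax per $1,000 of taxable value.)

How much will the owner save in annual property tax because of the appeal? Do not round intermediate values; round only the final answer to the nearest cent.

$7,873.88

Old assessed value = $1,676,667 × 0.37 = $620,366.79
New assessed value = $1,188,800 × 0.37 = $439,856
Combined rate = 0.01163 + 0.02411 + 0.00268 + 0.0052 = 0.04362
Old tax = $620,366.79 × 0.04362 = $27,060.3993798
New tax = $439,856 × 0.04362 = $19,186.51872
Reduction = $27,060.3993798 − $19,186.51872 = $7,873.8806598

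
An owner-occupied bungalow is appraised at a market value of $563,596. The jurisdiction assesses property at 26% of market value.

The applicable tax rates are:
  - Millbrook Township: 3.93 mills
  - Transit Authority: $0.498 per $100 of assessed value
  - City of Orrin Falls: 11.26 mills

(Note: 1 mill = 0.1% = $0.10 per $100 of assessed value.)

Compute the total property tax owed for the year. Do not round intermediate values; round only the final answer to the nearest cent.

Assessed value = $563,596 × 0.26 = $146,534.96
Millbrook Township: $146,534.96 × 0.00393 = $575.8823928
Transit Authority: $146,534.96 × 0.00498 = $729.7441008
City of Orrin Falls: $146,534.96 × 0.01126 = $1,649.9836496
Total = $2,955.6101432

$2,955.61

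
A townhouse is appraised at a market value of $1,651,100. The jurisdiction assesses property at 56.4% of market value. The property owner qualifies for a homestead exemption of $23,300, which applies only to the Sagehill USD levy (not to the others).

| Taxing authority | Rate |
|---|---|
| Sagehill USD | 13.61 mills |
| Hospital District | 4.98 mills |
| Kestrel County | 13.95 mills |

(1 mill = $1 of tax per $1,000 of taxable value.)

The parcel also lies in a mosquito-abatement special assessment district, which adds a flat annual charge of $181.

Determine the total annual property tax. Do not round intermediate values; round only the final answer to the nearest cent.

Assessed value = $1,651,100 × 0.564 = $931,220.4
Sagehill USD: ($931,220.4 − $23,300) × 0.01361 = $907,920.4 × 0.01361 = $12,356.796644
Hospital District: $931,220.4 × 0.00498 = $4,637.477592
Kestrel County: $931,220.4 × 0.01395 = $12,990.52458
Levies subtotal = $29,984.798816
Total = $29,984.798816 + $181 = $30,165.798816

$30,165.80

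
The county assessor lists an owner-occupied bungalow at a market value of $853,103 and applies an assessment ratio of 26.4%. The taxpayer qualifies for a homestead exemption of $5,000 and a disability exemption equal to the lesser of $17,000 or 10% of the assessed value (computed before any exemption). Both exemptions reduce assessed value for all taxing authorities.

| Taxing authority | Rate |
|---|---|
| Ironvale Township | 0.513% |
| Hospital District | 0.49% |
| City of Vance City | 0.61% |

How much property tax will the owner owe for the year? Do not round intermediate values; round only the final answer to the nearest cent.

$3,277.93

Assessed value = $853,103 × 0.264 = $225,219.192
Disability exemption = min($17,000, 10% × $225,219.192) = min($17,000, $22,521.9192) = $17,000 (dollar cap binds)
Taxable value = $225,219.192 − $5,000 − $17,000 = $203,219.192
Ironvale Township: $203,219.192 × 0.00513 = $1,042.51445496
Hospital District: $203,219.192 × 0.0049 = $995.7740408
City of Vance City: $203,219.192 × 0.0061 = $1,239.6370712
Total = $3,277.92556696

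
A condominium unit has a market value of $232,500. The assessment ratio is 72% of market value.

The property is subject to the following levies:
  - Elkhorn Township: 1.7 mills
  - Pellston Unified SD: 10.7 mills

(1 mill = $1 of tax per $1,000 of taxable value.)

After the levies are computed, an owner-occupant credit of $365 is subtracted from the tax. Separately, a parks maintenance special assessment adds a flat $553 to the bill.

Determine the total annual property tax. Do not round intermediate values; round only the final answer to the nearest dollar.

Assessed value = $232,500 × 0.72 = $167,400
Elkhorn Township: $167,400 × 0.0017 = $284.58
Pellston Unified SD: $167,400 × 0.0107 = $1,791.18
Levies subtotal = $2,075.76
After credit = $2,075.76 − $365 = $1,710.76
Total = $1,710.76 + $553 = $2,263.76

$2,264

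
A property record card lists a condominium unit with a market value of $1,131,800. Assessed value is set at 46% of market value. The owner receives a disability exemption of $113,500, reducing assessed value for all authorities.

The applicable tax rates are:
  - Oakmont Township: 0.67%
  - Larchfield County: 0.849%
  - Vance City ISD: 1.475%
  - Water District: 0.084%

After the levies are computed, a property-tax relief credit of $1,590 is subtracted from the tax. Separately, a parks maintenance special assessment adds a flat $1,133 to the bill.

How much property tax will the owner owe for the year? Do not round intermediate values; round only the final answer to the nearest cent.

$12,074.40

Assessed value = $1,131,800 × 0.46 = $520,628
Taxable value = $520,628 − $113,500 = $407,128
Oakmont Township: $407,128 × 0.0067 = $2,727.7576
Larchfield County: $407,128 × 0.00849 = $3,456.51672
Vance City ISD: $407,128 × 0.01475 = $6,005.138
Water District: $407,128 × 0.00084 = $341.98752
Levies subtotal = $12,531.39984
After credit = $12,531.39984 − $1,590 = $10,941.39984
Total = $10,941.39984 + $1,133 = $12,074.39984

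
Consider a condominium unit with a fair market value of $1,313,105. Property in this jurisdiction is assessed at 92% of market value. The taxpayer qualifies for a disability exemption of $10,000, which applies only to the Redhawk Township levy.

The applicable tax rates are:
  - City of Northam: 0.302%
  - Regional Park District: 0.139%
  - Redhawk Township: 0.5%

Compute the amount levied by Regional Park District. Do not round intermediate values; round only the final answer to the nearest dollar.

$1,679

Assessed value = $1,313,105 × 0.92 = $1,208,056.6
Regional Park District taxable value = $1,208,056.6 (exemption does not apply)
Regional Park District levy = $1,208,056.6 × 0.00139 = $1,679.198674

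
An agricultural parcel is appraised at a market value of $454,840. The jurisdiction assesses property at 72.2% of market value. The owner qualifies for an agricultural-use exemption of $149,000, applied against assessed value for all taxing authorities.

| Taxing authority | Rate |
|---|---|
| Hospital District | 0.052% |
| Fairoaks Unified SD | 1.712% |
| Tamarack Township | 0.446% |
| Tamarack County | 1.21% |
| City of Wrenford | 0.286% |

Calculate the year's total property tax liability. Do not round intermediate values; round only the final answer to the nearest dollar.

Assessed value = $454,840 × 0.722 = $328,394.48
Taxable value = $328,394.48 − $149,000 = $179,394.48
Hospital District: $179,394.48 × 0.00052 = $93.2851296
Fairoaks Unified SD: $179,394.48 × 0.01712 = $3,071.2334976
Tamarack Township: $179,394.48 × 0.00446 = $800.0993808
Tamarack County: $179,394.48 × 0.0121 = $2,170.673208
City of Wrenford: $179,394.48 × 0.00286 = $513.0682128
Total = $93.2851296 + $3,071.2334976 + $800.0993808 + $2,170.673208 + $513.0682128 = $6,648.3594288

$6,648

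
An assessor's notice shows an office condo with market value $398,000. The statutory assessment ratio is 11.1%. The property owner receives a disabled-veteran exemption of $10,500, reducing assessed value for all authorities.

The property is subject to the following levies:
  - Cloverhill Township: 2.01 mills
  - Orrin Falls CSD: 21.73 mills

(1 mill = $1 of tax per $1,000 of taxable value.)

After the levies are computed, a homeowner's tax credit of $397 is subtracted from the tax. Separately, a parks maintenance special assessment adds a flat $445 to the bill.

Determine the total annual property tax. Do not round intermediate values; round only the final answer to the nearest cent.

Assessed value = $398,000 × 0.111 = $44,178
Taxable value = $44,178 − $10,500 = $33,678
Cloverhill Township: $33,678 × 0.00201 = $67.69278
Orrin Falls CSD: $33,678 × 0.02173 = $731.82294
Levies subtotal = $799.51572
After credit = $799.51572 − $397 = $402.51572
Total = $402.51572 + $445 = $847.51572

$847.52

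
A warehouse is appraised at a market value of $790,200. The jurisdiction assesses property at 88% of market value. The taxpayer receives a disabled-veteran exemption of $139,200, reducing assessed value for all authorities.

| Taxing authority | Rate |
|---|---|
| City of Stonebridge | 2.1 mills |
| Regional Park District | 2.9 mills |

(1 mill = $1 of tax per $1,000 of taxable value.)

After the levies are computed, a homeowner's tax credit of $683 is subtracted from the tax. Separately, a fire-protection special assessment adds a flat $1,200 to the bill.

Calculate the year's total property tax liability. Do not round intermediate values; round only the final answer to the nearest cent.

Assessed value = $790,200 × 0.88 = $695,376
Taxable value = $695,376 − $139,200 = $556,176
City of Stonebridge: $556,176 × 0.0021 = $1,167.9696
Regional Park District: $556,176 × 0.0029 = $1,612.9104
Levies subtotal = $2,780.88
After credit = $2,780.88 − $683 = $2,097.88
Total = $2,097.88 + $1,200 = $3,297.88

$3,297.88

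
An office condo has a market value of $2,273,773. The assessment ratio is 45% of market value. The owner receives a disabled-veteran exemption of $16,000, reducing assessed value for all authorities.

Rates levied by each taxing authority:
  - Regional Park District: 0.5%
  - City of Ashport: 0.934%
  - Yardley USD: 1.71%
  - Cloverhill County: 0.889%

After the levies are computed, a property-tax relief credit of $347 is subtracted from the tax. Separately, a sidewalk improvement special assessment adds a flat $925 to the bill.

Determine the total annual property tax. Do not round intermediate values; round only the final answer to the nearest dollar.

$41,198

Assessed value = $2,273,773 × 0.45 = $1,023,197.85
Taxable value = $1,023,197.85 − $16,000 = $1,007,197.85
Regional Park District: $1,007,197.85 × 0.005 = $5,035.98925
City of Ashport: $1,007,197.85 × 0.00934 = $9,407.227919
Yardley USD: $1,007,197.85 × 0.0171 = $17,223.083235
Cloverhill County: $1,007,197.85 × 0.00889 = $8,953.9888865
Levies subtotal = $40,620.2892905
After credit = $40,620.2892905 − $347 = $40,273.2892905
Total = $40,273.2892905 + $925 = $41,198.2892905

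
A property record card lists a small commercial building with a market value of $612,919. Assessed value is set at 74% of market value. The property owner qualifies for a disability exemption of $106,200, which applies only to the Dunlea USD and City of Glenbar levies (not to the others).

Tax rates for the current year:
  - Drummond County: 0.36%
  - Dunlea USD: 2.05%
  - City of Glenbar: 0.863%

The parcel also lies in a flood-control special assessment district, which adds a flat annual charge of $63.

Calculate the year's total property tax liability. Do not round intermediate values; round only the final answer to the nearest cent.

$11,814.41

Assessed value = $612,919 × 0.74 = $453,560.06
Drummond County: $453,560.06 × 0.0036 = $1,632.816216
Dunlea USD: ($453,560.06 − $106,200) × 0.0205 = $347,360.06 × 0.0205 = $7,120.88123
City of Glenbar: ($453,560.06 − $106,200) × 0.00863 = $347,360.06 × 0.00863 = $2,997.7173178
Levies subtotal = $11,751.4147638
Total = $11,751.4147638 + $63 = $11,814.4147638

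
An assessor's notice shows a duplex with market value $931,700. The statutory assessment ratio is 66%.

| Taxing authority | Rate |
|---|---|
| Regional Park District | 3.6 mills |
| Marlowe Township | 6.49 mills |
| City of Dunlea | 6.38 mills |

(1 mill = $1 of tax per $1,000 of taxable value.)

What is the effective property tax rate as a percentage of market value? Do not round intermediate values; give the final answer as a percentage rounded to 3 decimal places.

1.087%

Assessed value = $931,700 × 0.66 = $614,922
Regional Park District: $614,922 × 0.0036 = $2,213.7192
Marlowe Township: $614,922 × 0.00649 = $3,990.84378
City of Dunlea: $614,922 × 0.00638 = $3,923.20236
Total tax = $10,127.76534
Effective rate = $10,127.76534 ÷ $931,700 = 1.087% of market value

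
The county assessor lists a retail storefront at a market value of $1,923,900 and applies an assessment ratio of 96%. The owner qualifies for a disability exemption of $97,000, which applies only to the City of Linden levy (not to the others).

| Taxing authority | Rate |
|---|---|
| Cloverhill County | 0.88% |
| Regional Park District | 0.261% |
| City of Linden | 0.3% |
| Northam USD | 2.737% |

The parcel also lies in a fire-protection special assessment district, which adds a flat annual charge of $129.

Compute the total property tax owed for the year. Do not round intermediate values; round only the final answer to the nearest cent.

$77,003.32

Assessed value = $1,923,900 × 0.96 = $1,846,944
Cloverhill County: $1,846,944 × 0.0088 = $16,253.1072
Regional Park District: $1,846,944 × 0.00261 = $4,820.52384
City of Linden: ($1,846,944 − $97,000) × 0.003 = $1,749,944 × 0.003 = $5,249.832
Northam USD: $1,846,944 × 0.02737 = $50,550.85728
Levies subtotal = $76,874.32032
Total = $76,874.32032 + $129 = $77,003.32032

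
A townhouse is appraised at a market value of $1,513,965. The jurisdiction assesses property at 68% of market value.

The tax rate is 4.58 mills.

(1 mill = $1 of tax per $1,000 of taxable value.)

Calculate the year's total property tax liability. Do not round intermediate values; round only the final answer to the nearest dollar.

$4,715

Assessed value = $1,513,965 × 0.68 = $1,029,496.2
Tax = $1,029,496.2 × 0.00458 = $4,715.092596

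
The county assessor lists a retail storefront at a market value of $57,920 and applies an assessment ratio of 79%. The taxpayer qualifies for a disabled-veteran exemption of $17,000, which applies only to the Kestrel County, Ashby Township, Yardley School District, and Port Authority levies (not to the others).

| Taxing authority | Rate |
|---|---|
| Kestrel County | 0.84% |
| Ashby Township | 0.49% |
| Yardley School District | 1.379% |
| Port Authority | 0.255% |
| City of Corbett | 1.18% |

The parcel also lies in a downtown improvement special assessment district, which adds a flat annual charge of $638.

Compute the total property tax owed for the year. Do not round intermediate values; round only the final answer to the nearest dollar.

$2,030

Assessed value = $57,920 × 0.79 = $45,756.8
Kestrel County: ($45,756.8 − $17,000) × 0.0084 = $28,756.8 × 0.0084 = $241.55712
Ashby Township: ($45,756.8 − $17,000) × 0.0049 = $28,756.8 × 0.0049 = $140.90832
Yardley School District: ($45,756.8 − $17,000) × 0.01379 = $28,756.8 × 0.01379 = $396.556272
Port Authority: ($45,756.8 − $17,000) × 0.00255 = $28,756.8 × 0.00255 = $73.32984
City of Corbett: $45,756.8 × 0.0118 = $539.93024
Levies subtotal = $1,392.281792
Total = $1,392.281792 + $638 = $2,030.281792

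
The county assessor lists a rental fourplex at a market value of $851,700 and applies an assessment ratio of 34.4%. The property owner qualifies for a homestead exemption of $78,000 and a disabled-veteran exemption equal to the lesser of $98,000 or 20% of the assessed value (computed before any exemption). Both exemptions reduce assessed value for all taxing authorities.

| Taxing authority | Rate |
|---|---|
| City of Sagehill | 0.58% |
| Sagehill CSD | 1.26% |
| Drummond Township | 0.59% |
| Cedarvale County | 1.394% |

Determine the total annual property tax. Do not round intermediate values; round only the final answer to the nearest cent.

$5,980.27

Assessed value = $851,700 × 0.344 = $292,984.8
Disabled-veteran exemption = min($98,000, 20% × $292,984.8) = min($98,000, $58,596.96) = $58,596.96 (percentage binds)
Taxable value = $292,984.8 − $78,000 − $58,596.96 = $156,387.84
City of Sagehill: $156,387.84 × 0.0058 = $907.049472
Sagehill CSD: $156,387.84 × 0.0126 = $1,970.486784
Drummond Township: $156,387.84 × 0.0059 = $922.688256
Cedarvale County: $156,387.84 × 0.01394 = $2,180.0464896
Total = $5,980.2710016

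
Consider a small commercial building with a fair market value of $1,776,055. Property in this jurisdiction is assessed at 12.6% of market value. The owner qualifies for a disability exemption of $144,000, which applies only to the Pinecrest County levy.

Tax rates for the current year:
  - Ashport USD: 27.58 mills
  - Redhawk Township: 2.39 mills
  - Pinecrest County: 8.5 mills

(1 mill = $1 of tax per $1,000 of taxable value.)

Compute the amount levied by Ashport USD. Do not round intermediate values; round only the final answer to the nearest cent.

$6,171.93

Assessed value = $1,776,055 × 0.126 = $223,782.93
Ashport USD taxable value = $223,782.93 (exemption does not apply)
Ashport USD levy = $223,782.93 × 0.02758 = $6,171.9332094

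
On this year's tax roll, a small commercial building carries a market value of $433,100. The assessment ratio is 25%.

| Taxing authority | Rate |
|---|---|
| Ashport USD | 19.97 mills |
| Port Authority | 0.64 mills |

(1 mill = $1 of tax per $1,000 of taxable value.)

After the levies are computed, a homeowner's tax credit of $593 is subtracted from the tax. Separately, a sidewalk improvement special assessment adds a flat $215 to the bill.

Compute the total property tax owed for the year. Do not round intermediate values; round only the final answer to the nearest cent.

$1,853.55

Assessed value = $433,100 × 0.25 = $108,275
Ashport USD: $108,275 × 0.01997 = $2,162.25175
Port Authority: $108,275 × 0.00064 = $69.296
Levies subtotal = $2,231.54775
After credit = $2,231.54775 − $593 = $1,638.54775
Total = $1,638.54775 + $215 = $1,853.54775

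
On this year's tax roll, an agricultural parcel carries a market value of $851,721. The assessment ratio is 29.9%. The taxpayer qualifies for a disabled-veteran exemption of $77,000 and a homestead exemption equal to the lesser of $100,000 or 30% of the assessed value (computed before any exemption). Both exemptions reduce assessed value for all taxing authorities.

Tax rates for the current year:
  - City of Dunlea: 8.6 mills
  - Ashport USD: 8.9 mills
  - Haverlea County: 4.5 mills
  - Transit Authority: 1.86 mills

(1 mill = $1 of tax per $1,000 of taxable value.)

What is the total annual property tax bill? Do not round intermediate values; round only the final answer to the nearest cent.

$2,416.19

Assessed value = $851,721 × 0.299 = $254,664.579
Homestead exemption = min($100,000, 30% × $254,664.579) = min($100,000, $76,399.3737) = $76,399.3737 (percentage binds)
Taxable value = $254,664.579 − $77,000 − $76,399.3737 = $101,265.2053
City of Dunlea: $101,265.2053 × 0.0086 = $870.88076558
Ashport USD: $101,265.2053 × 0.0089 = $901.26032717
Haverlea County: $101,265.2053 × 0.0045 = $455.69342385
Transit Authority: $101,265.2053 × 0.00186 = $188.353281858
Total = $2,416.187798458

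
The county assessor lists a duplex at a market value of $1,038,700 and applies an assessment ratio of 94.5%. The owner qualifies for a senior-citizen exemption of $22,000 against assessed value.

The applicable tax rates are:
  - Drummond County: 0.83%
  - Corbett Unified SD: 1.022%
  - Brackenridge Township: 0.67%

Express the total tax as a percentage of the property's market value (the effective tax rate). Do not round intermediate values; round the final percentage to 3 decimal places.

Assessed value = $1,038,700 × 0.945 = $981,571.5
Taxable value = $981,571.5 − $22,000 = $959,571.5
Drummond County: $959,571.5 × 0.0083 = $7,964.44345
Corbett Unified SD: $959,571.5 × 0.01022 = $9,806.82073
Brackenridge Township: $959,571.5 × 0.0067 = $6,429.12905
Total tax = $24,200.39323
Effective rate = $24,200.39323 ÷ $1,038,700 = 2.330% of market value

2.330%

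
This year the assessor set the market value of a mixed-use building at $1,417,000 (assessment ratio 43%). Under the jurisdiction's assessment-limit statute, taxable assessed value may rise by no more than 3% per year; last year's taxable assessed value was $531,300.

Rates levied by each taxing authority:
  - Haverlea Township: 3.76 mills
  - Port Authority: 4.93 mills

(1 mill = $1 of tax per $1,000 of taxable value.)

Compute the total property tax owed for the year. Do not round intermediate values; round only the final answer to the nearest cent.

$4,755.51

Uncapped assessed value = $1,417,000 × 0.43 = $609,310
Cap limit = $531,300 × 1.03 = $547,239
Taxable assessed value = min($609,310, $547,239) = $547,239 (cap binds)
Haverlea Township: $547,239 × 0.00376 = $2,057.61864
Port Authority: $547,239 × 0.00493 = $2,697.88827
Total = $4,755.50691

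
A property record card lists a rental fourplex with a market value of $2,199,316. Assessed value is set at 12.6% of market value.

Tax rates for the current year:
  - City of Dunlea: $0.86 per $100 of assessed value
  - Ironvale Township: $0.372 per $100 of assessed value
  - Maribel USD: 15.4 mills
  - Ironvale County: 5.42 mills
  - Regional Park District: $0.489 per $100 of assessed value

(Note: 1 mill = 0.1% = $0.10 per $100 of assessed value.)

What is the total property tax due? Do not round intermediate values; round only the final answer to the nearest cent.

$10,538.64

Assessed value = $2,199,316 × 0.126 = $277,113.816
City of Dunlea: $277,113.816 × 0.0086 = $2,383.1788176
Ironvale Township: $277,113.816 × 0.00372 = $1,030.86339552
Maribel USD: $277,113.816 × 0.0154 = $4,267.5527664
Ironvale County: $277,113.816 × 0.00542 = $1,501.95688272
Regional Park District: $277,113.816 × 0.00489 = $1,355.08656024
Total = $10,538.63842248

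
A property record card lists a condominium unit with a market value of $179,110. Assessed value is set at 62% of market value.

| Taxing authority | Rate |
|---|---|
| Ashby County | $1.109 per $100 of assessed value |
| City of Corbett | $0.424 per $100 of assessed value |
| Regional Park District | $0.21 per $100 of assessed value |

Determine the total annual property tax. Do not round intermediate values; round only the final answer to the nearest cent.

$1,935.57

Assessed value = $179,110 × 0.62 = $111,048.2
Ashby County: $111,048.2 × 0.01109 = $1,231.524538
City of Corbett: $111,048.2 × 0.00424 = $470.844368
Regional Park District: $111,048.2 × 0.0021 = $233.20122
Total = $1,231.524538 + $470.844368 + $233.20122 = $1,935.570126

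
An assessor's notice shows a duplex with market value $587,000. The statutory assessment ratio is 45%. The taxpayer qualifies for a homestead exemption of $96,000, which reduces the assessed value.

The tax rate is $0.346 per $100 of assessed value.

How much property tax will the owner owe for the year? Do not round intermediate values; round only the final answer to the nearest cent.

Assessed value = $587,000 × 0.45 = $264,150
Taxable value = $264,150 − $96,000 = $168,150
Tax = $168,150 × 0.00346 = $581.799

$581.80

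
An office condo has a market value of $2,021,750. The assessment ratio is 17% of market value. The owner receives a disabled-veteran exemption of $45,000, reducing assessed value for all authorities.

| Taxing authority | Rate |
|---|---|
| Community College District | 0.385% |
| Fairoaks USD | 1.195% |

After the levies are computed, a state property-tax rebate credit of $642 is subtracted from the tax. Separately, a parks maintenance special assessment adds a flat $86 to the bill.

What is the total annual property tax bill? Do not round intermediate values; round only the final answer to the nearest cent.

$4,163.42

Assessed value = $2,021,750 × 0.17 = $343,697.5
Taxable value = $343,697.5 − $45,000 = $298,697.5
Community College District: $298,697.5 × 0.00385 = $1,149.985375
Fairoaks USD: $298,697.5 × 0.01195 = $3,569.435125
Levies subtotal = $4,719.4205
After credit = $4,719.4205 − $642 = $4,077.4205
Total = $4,077.4205 + $86 = $4,163.4205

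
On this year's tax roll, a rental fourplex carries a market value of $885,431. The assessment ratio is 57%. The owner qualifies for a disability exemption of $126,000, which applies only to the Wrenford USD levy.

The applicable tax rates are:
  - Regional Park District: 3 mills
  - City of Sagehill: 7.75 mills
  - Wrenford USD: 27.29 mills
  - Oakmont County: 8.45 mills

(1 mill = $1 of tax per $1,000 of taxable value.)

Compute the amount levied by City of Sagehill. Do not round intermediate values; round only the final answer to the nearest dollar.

Assessed value = $885,431 × 0.57 = $504,695.67
City of Sagehill taxable value = $504,695.67 (exemption does not apply)
City of Sagehill levy = $504,695.67 × 0.00775 = $3,911.3914425

$3,911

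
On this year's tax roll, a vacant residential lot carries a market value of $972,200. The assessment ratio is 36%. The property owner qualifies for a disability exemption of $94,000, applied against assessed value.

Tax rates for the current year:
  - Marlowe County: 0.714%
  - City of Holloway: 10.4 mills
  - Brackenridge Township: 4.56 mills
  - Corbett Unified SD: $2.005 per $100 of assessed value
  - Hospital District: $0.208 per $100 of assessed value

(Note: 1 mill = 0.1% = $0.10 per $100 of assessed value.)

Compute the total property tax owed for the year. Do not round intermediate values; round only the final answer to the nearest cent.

$11,322.53

Assessed value = $972,200 × 0.36 = $349,992
Taxable value = $349,992 − $94,000 = $255,992
Marlowe County: $255,992 × 0.00714 = $1,827.78288
City of Holloway: $255,992 × 0.0104 = $2,662.3168
Brackenridge Township: $255,992 × 0.00456 = $1,167.32352
Corbett Unified SD: $255,992 × 0.02005 = $5,132.6396
Hospital District: $255,992 × 0.00208 = $532.46336
Total = $11,322.52616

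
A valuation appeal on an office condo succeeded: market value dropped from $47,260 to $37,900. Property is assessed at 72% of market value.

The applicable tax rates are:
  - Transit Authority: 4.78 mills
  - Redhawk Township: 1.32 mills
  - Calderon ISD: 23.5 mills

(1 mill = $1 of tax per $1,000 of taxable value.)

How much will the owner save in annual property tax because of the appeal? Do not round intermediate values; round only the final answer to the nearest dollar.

$199

Old assessed value = $47,260 × 0.72 = $34,027.2
New assessed value = $37,900 × 0.72 = $27,288
Combined rate = 0.00478 + 0.00132 + 0.0235 = 0.0296
Old tax = $34,027.2 × 0.0296 = $1,007.20512
New tax = $27,288 × 0.0296 = $807.7248
Reduction = $1,007.20512 − $807.7248 = $199.48032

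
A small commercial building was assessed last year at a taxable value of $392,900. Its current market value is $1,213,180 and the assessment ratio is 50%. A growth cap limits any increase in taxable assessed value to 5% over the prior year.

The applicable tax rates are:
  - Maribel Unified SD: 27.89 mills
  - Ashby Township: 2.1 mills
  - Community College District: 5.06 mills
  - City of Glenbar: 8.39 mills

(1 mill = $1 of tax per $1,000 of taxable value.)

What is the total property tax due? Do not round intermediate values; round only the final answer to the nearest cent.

Uncapped assessed value = $1,213,180 × 0.5 = $606,590
Cap limit = $392,900 × 1.05 = $412,545
Taxable assessed value = min($606,590, $412,545) = $412,545 (cap binds)
Maribel Unified SD: $412,545 × 0.02789 = $11,505.88005
Ashby Township: $412,545 × 0.0021 = $866.3445
Community College District: $412,545 × 0.00506 = $2,087.4777
City of Glenbar: $412,545 × 0.00839 = $3,461.25255
Total = $17,920.9548

$17,920.95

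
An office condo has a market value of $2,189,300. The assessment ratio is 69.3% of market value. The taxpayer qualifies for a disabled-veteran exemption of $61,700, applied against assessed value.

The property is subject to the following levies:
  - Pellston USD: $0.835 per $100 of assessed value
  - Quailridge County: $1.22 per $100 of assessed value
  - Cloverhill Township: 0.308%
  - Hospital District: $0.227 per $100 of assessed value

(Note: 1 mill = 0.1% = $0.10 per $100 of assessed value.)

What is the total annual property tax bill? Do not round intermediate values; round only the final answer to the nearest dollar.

Assessed value = $2,189,300 × 0.693 = $1,517,184.9
Taxable value = $1,517,184.9 − $61,700 = $1,455,484.9
Pellston USD: $1,455,484.9 × 0.00835 = $12,153.298915
Quailridge County: $1,455,484.9 × 0.0122 = $17,756.91578
Cloverhill Township: $1,455,484.9 × 0.00308 = $4,482.893492
Hospital District: $1,455,484.9 × 0.00227 = $3,303.950723
Total = $37,697.05891

$37,697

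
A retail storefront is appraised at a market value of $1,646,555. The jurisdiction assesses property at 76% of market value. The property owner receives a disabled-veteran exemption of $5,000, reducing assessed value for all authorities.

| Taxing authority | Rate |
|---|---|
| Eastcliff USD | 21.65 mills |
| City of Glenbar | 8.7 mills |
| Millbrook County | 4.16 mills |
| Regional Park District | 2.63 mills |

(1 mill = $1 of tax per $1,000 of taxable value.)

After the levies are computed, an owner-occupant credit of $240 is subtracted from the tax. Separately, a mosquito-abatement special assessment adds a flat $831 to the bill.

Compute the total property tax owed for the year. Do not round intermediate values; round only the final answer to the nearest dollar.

Assessed value = $1,646,555 × 0.76 = $1,251,381.8
Taxable value = $1,251,381.8 − $5,000 = $1,246,381.8
Eastcliff USD: $1,246,381.8 × 0.02165 = $26,984.16597
City of Glenbar: $1,246,381.8 × 0.0087 = $10,843.52166
Millbrook County: $1,246,381.8 × 0.00416 = $5,184.948288
Regional Park District: $1,246,381.8 × 0.00263 = $3,277.984134
Levies subtotal = $46,290.620052
After credit = $46,290.620052 − $240 = $46,050.620052
Total = $46,050.620052 + $831 = $46,881.620052

$46,882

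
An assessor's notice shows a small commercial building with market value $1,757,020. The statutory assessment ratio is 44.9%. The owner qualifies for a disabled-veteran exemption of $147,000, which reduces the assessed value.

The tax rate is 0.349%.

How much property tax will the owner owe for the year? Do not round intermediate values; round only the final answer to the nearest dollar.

Assessed value = $1,757,020 × 0.449 = $788,901.98
Taxable value = $788,901.98 − $147,000 = $641,901.98
Tax = $641,901.98 × 0.00349 = $2,240.2379102

$2,240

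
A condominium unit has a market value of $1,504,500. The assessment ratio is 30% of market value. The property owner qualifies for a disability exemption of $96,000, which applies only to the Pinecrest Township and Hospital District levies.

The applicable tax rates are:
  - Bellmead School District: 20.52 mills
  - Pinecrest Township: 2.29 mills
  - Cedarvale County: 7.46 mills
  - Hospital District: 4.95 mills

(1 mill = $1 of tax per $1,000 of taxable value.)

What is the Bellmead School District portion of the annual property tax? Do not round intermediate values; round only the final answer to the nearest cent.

$9,261.70

Assessed value = $1,504,500 × 0.3 = $451,350
Bellmead School District taxable value = $451,350 (exemption does not apply)
Bellmead School District levy = $451,350 × 0.02052 = $9,261.702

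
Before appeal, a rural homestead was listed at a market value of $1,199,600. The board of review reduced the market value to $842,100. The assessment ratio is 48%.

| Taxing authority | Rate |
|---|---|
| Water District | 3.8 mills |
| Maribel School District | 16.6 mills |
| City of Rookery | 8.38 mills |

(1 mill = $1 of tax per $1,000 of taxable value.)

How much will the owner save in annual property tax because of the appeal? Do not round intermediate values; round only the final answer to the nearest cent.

Old assessed value = $1,199,600 × 0.48 = $575,808
New assessed value = $842,100 × 0.48 = $404,208
Combined rate = 0.0038 + 0.0166 + 0.00838 = 0.02878
Old tax = $575,808 × 0.02878 = $16,571.75424
New tax = $404,208 × 0.02878 = $11,633.10624
Reduction = $16,571.75424 − $11,633.10624 = $4,938.648

$4,938.65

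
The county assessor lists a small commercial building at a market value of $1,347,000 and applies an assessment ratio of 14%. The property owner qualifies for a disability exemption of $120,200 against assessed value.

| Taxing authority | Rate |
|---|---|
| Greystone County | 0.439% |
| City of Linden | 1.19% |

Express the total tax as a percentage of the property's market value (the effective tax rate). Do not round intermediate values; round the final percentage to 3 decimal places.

0.083%

Assessed value = $1,347,000 × 0.14 = $188,580
Taxable value = $188,580 − $120,200 = $68,380
Greystone County: $68,380 × 0.00439 = $300.1882
City of Linden: $68,380 × 0.0119 = $813.722
Total tax = $1,113.9102
Effective rate = $1,113.9102 ÷ $1,347,000 = 0.083% of market value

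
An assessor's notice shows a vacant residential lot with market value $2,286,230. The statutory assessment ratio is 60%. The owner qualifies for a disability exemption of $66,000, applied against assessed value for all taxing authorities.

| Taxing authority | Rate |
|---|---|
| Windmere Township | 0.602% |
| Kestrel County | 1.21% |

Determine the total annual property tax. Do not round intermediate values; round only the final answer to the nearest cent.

$23,659.97

Assessed value = $2,286,230 × 0.6 = $1,371,738
Taxable value = $1,371,738 − $66,000 = $1,305,738
Windmere Township: $1,305,738 × 0.00602 = $7,860.54276
Kestrel County: $1,305,738 × 0.0121 = $15,799.4298
Total = $7,860.54276 + $15,799.4298 = $23,659.97256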